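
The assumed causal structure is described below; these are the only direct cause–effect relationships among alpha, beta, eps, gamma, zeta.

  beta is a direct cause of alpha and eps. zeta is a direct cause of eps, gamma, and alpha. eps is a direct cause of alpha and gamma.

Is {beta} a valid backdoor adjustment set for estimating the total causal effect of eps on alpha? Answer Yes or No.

Backdoor paths from eps to alpha (paths whose first edge points into eps):
  P1: eps <- zeta -> alpha
  P2: eps <- beta -> alpha
Condition 1 (no descendant of eps in the set): holds — descendants of eps are {alpha, gamma}; none are in {beta}.
Condition 2 (every backdoor path blocked by {beta}):
  P1: open — no interior node is in the conditioning set.
  P2: blocked at fork node beta ∈ conditioning set.
{beta} does not satisfy the backdoor criterion.

No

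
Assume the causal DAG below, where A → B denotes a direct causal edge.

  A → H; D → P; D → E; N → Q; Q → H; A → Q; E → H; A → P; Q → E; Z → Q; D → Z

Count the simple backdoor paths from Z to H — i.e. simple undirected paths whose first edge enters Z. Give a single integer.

6

A backdoor path from Z to H is any simple undirected path whose first edge points into Z (i.e. leaves Z via a parent).
Parents of Z: {D}.
Enumerating:
  P1: Z <- D -> P <- A -> Q -> E -> H
  P2: Z <- D -> P <- A -> Q -> H
  P3: Z <- D -> P <- A -> H
  P4: Z <- D -> E <- Q <- A -> H
  P5: Z <- D -> E <- Q -> H
  P6: Z <- D -> E -> H
That exhausts the simple backdoor paths. Count: 6.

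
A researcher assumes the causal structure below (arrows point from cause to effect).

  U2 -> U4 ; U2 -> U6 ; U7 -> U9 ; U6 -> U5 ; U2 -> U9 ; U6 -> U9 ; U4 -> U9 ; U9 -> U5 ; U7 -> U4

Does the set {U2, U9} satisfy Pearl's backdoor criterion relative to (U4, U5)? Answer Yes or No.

Backdoor paths from U4 to U5 (paths whose first edge points into U4):
  P1: U4 <- U2 -> U6 -> U9 -> U5
  P2: U4 <- U2 -> U6 -> U5
  P3: U4 <- U2 -> U9 <- U6 -> U5
  P4: U4 <- U2 -> U9 -> U5
  P5: U4 <- U7 -> U9 <- U2 -> U6 -> U5
  P6: U4 <- U7 -> U9 <- U6 -> U5
  P7: U4 <- U7 -> U9 -> U5
Condition 1 (no descendant of U4 in the set): FAILS — U9 is a descendant of U4.
Condition 2 (every backdoor path blocked by {U2, U9}):
  P1: blocked at fork node U2 ∈ conditioning set.
  P2: blocked at fork node U2 ∈ conditioning set.
  P3: blocked at fork node U2 ∈ conditioning set.
  P4: blocked at fork node U2 ∈ conditioning set.
  P5: blocked at fork node U2 ∈ conditioning set.
  P6: open — collider(s) U9 are conditioned on (or have a conditioned descendant) and no non-collider on the path is in the set.
  P7: blocked at chain node U9 ∈ conditioning set.
{U2, U9} does not satisfy the backdoor criterion.

No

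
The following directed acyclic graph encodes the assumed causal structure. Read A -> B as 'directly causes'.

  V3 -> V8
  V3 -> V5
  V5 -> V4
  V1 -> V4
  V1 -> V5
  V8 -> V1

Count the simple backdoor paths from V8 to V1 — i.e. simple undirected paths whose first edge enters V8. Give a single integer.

A backdoor path from V8 to V1 is any simple undirected path whose first edge points into V8 (i.e. leaves V8 via a parent).
Parents of V8: {V3}.
Enumerating:
  P1: V8 <- V3 -> V5 <- V1
  P2: V8 <- V3 -> V5 -> V4 <- V1
That exhausts the simple backdoor paths. Count: 2.

2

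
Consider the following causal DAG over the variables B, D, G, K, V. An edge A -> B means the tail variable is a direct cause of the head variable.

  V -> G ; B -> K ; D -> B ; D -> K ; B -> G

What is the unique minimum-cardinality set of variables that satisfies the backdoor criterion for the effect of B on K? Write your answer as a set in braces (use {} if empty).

{D}

Variables eligible for adjustment (non-descendants of B, excluding B and K): {D, V}.
Backdoor paths from B to K:
  P1: B <- D -> K
The empty set is not sufficient: P1 (B <- D -> K) has no collider blocking it and no conditioned non-collider, so it is open.
Try {D}:
  P1: blocked at fork node D ∈ conditioning set.
{D} contains no descendant of B and blocks every backdoor path.
No other singleton works — e.g. {V} leaves P1 open — so {D} is the unique smallest valid adjustment set.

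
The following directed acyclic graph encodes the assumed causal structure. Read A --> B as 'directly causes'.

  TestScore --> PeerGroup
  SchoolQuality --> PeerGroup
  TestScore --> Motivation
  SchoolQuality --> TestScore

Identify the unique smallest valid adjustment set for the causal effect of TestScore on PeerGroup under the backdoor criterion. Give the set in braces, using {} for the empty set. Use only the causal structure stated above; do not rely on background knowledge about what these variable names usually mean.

Variables eligible for adjustment (non-descendants of TestScore, excluding TestScore and PeerGroup): {SchoolQuality}.
Backdoor paths from TestScore to PeerGroup:
  P1: TestScore <- SchoolQuality -> PeerGroup
The empty set is not sufficient: P1 (TestScore <- SchoolQuality -> PeerGroup) has no collider blocking it and no conditioned non-collider, so it is open.
Try {SchoolQuality}:
  P1: blocked at fork node SchoolQuality ∈ conditioning set.
{SchoolQuality} contains no descendant of TestScore and blocks every backdoor path.
{SchoolQuality} is the unique smallest valid adjustment set.

{SchoolQuality}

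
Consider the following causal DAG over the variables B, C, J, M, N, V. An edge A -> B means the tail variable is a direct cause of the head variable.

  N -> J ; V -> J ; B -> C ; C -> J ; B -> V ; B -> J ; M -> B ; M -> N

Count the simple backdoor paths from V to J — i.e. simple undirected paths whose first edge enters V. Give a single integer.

A backdoor path from V to J is any simple undirected path whose first edge points into V (i.e. leaves V via a parent).
Parents of V: {B}.
Enumerating:
  P1: V <- B <- M -> N -> J
  P2: V <- B -> C -> J
  P3: V <- B -> J
That exhausts the simple backdoor paths. Count: 3.

3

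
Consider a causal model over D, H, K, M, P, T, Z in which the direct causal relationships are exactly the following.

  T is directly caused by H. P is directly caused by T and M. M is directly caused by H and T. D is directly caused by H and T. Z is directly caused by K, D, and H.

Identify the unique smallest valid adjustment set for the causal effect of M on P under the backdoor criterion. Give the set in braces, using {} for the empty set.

{T}

Variables eligible for adjustment (non-descendants of M, excluding M and P): {D, H, K, T, Z}.
Backdoor paths from M to P:
  P1: M <- H -> T -> P
  P2: M <- H -> D <- T -> P
  P3: M <- H -> Z <- D <- T -> P
  P4: M <- T -> P
The empty set is not sufficient: P1 (M <- H -> T -> P) has no collider blocking it and no conditioned non-collider, so it is open.
Try {T}:
  P1: blocked at chain node T ∈ conditioning set.
  P2: blocked at collider D (neither it nor any descendant is in the conditioning set).
  P3: blocked at collider Z (neither it nor any descendant is in the conditioning set).
  P4: blocked at fork node T ∈ conditioning set.
{T} contains no descendant of M and blocks every backdoor path.
No other singleton works — e.g. {H} leaves P4 open — so {T} is the unique smallest valid adjustment set.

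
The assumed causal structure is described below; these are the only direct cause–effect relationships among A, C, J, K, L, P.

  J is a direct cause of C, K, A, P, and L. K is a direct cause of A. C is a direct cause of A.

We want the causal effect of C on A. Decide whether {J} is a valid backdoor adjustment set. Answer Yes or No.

Yes

Backdoor paths from C to A (paths whose first edge points into C):
  P1: C <- J -> K -> A
  P2: C <- J -> A
Condition 1 (no descendant of C in the set): holds — descendants of C are {A}; none are in {J}.
Condition 2 (every backdoor path blocked by {J}):
  P1: blocked at fork node J ∈ conditioning set.
  P2: blocked at fork node J ∈ conditioning set.
{J} satisfies the backdoor criterion.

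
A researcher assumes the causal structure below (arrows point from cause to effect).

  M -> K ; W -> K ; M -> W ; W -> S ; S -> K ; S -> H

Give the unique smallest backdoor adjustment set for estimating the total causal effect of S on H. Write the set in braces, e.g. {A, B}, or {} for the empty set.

Variables eligible for adjustment (non-descendants of S, excluding S and H): {M, W}.
Backdoor paths from S to H:
  (none)
With no backdoor paths the empty set already satisfies the criterion, and it is trivially minimal.

{}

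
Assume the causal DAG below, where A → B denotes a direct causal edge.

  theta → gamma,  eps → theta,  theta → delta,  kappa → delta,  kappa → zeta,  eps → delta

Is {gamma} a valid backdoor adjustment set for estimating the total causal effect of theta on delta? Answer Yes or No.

Backdoor paths from theta to delta (paths whose first edge points into theta):
  P1: theta <- eps -> delta
Condition 1 (no descendant of theta in the set): FAILS — gamma is a descendant of theta.
Condition 2 (every backdoor path blocked by {gamma}):
  P1: open — no interior node is in the conditioning set.
{gamma} does not satisfy the backdoor criterion.

No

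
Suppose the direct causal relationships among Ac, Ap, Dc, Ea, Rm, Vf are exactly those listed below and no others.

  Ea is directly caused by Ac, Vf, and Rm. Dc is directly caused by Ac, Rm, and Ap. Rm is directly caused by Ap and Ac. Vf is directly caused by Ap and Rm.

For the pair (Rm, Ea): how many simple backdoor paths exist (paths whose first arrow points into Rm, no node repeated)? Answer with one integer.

A backdoor path from Rm to Ea is any simple undirected path whose first edge points into Rm (i.e. leaves Rm via a parent).
Parents of Rm: {Ac, Ap}.
Enumerating:
  P1: Rm <- Ac -> Ea
  P2: Rm <- Ac -> Dc <- Ap -> Vf -> Ea
  P3: Rm <- Ap -> Vf -> Ea
  P4: Rm <- Ap -> Dc <- Ac -> Ea
That exhausts the simple backdoor paths. Count: 4.

4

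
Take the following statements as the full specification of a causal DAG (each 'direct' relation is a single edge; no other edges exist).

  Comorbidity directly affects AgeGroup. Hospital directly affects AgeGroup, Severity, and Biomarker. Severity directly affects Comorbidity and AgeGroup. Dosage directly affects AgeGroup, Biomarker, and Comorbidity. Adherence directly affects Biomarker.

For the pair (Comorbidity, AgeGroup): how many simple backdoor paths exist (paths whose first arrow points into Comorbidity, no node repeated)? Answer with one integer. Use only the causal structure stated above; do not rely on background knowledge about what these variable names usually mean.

A backdoor path from Comorbidity to AgeGroup is any simple undirected path whose first edge points into Comorbidity (i.e. leaves Comorbidity via a parent).
Parents of Comorbidity: {Dosage, Severity}.
Enumerating:
  P1: Comorbidity <- Dosage -> Biomarker <- Hospital -> Severity -> AgeGroup
  P2: Comorbidity <- Dosage -> Biomarker <- Hospital -> AgeGroup
  P3: Comorbidity <- Dosage -> AgeGroup
  P4: Comorbidity <- Severity <- Hospital -> Biomarker <- Dosage -> AgeGroup
  P5: Comorbidity <- Severity <- Hospital -> AgeGroup
  P6: Comorbidity <- Severity -> AgeGroup
That exhausts the simple backdoor paths. Count: 6.

6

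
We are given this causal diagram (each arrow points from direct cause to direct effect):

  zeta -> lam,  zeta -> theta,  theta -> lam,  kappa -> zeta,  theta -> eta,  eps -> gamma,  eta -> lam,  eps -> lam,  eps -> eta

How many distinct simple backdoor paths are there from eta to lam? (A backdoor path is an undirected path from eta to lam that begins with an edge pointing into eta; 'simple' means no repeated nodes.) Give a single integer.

A backdoor path from eta to lam is any simple undirected path whose first edge points into eta (i.e. leaves eta via a parent).
Parents of eta: {eps, theta}.
Enumerating:
  P1: eta <- eps -> lam
  P2: eta <- theta <- zeta -> lam
  P3: eta <- theta -> lam
That exhausts the simple backdoor paths. Count: 3.

3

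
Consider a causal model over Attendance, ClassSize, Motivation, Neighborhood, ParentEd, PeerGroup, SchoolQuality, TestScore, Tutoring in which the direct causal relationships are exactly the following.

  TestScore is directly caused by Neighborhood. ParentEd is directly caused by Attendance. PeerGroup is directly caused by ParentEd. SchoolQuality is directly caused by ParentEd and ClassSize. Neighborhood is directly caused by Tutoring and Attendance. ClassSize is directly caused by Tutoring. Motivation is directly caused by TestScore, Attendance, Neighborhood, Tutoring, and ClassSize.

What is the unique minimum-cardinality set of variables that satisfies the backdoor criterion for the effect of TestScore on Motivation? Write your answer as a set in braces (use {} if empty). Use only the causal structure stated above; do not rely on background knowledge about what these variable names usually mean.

{Neighborhood}

Variables eligible for adjustment (non-descendants of TestScore, excluding TestScore and Motivation): {Attendance, ClassSize, Neighborhood, ParentEd, PeerGroup, SchoolQuality, Tutoring}.
Backdoor paths from TestScore to Motivation:
  P1: TestScore <- Neighborhood <- Attendance -> ParentEd -> SchoolQuality <- ClassSize <- Tutoring -> Motivation
  P2: TestScore <- Neighborhood <- Attendance -> ParentEd -> SchoolQuality <- ClassSize -> Motivation
  P3: TestScore <- Neighborhood <- Attendance -> Motivation
  P4: TestScore <- Neighborhood <- Tutoring -> ClassSize -> SchoolQuality <- ParentEd <- Attendance -> Motivation
  P5: TestScore <- Neighborhood <- Tutoring -> ClassSize -> Motivation
  P6: TestScore <- Neighborhood <- Tutoring -> Motivation
  P7: TestScore <- Neighborhood -> Motivation
The empty set is not sufficient: P3 (TestScore <- Neighborhood <- Attendance -> Motivation) has no collider blocking it and no conditioned non-collider, so it is open.
Try {Neighborhood}:
  P1: blocked at chain node Neighborhood ∈ conditioning set.
  P2: blocked at chain node Neighborhood ∈ conditioning set.
  P3: blocked at chain node Neighborhood ∈ conditioning set.
  P4: blocked at chain node Neighborhood ∈ conditioning set.
  P5: blocked at chain node Neighborhood ∈ conditioning set.
  P6: blocked at chain node Neighborhood ∈ conditioning set.
  P7: blocked at fork node Neighborhood ∈ conditioning set.
{Neighborhood} contains no descendant of TestScore and blocks every backdoor path.
No other singleton works — e.g. {Attendance} leaves P5 open — so {Neighborhood} is the unique smallest valid adjustment set.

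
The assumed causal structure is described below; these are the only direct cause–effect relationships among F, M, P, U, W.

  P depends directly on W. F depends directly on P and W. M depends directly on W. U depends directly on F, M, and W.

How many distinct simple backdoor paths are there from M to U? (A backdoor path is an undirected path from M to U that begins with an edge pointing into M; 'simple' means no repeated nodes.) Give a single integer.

3

A backdoor path from M to U is any simple undirected path whose first edge points into M (i.e. leaves M via a parent).
Parents of M: {W}.
Enumerating:
  P1: M <- W -> P -> F -> U
  P2: M <- W -> F -> U
  P3: M <- W -> U
That exhausts the simple backdoor paths. Count: 3.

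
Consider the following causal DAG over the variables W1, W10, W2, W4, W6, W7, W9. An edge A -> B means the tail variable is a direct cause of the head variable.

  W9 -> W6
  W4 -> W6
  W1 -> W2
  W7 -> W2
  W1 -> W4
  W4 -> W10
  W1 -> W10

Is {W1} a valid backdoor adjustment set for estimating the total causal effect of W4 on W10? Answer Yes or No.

Yes

Backdoor paths from W4 to W10 (paths whose first edge points into W4):
  P1: W4 <- W1 -> W10
Condition 1 (no descendant of W4 in the set): holds — descendants of W4 are {W10, W6}; none are in {W1}.
Condition 2 (every backdoor path blocked by {W1}):
  P1: blocked at fork node W1 ∈ conditioning set.
{W1} satisfies the backdoor criterion.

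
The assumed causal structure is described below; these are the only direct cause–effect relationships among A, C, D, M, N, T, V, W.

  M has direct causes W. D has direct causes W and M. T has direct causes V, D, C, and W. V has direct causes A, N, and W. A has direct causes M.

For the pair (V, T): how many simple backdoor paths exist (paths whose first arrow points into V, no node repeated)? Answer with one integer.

7

A backdoor path from V to T is any simple undirected path whose first edge points into V (i.e. leaves V via a parent).
Parents of V: {A, N, W}.
Enumerating:
  P1: V <- W -> M -> D -> T
  P2: V <- W -> D -> T
  P3: V <- W -> T
  P4: V <- A <- M <- W -> D -> T
  P5: V <- A <- M <- W -> T
  P6: V <- A <- M -> D <- W -> T
  P7: V <- A <- M -> D -> T
That exhausts the simple backdoor paths. Count: 7.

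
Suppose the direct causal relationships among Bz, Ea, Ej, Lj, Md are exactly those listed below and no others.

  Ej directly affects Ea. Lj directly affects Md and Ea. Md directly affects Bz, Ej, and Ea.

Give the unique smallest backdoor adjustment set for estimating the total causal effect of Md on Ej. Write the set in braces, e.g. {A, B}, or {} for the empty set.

{}

Variables eligible for adjustment (non-descendants of Md, excluding Md and Ej): {Lj}.
Backdoor paths from Md to Ej:
  P1: Md <- Lj -> Ea <- Ej
Each backdoor path contains an unconditioned collider, so every path is already blocked with the empty conditioning set:
  P1: blocked at collider Ea (neither it nor any descendant is in the conditioning set).
The empty set is therefore the unique smallest valid set.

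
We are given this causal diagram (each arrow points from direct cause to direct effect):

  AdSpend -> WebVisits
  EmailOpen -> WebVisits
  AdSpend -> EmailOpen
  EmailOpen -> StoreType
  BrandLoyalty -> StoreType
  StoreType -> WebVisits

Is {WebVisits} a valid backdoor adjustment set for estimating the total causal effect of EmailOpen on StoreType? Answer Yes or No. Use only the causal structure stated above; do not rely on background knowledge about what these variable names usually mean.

No

Backdoor paths from EmailOpen to StoreType (paths whose first edge points into EmailOpen):
  P1: EmailOpen <- AdSpend -> WebVisits <- StoreType
Condition 1 (no descendant of EmailOpen in the set): FAILS — WebVisits is a descendant of EmailOpen.
Condition 2 (every backdoor path blocked by {WebVisits}):
  P1: open — collider(s) WebVisits are conditioned on (or have a conditioned descendant) and no non-collider on the path is in the set.
{WebVisits} does not satisfy the backdoor criterion.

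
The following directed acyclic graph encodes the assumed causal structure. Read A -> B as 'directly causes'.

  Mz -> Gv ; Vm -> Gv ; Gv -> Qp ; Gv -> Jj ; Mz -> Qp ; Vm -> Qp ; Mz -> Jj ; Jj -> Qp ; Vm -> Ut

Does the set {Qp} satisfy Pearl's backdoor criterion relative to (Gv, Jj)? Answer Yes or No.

Backdoor paths from Gv to Jj (paths whose first edge points into Gv):
  P1: Gv <- Vm -> Qp <- Mz -> Jj
  P2: Gv <- Vm -> Qp <- Jj
  P3: Gv <- Mz -> Jj
  P4: Gv <- Mz -> Qp <- Jj
Condition 1 (no descendant of Gv in the set): FAILS — Qp is a descendant of Gv.
Condition 2 (every backdoor path blocked by {Qp}):
  P1: open — collider(s) Qp are conditioned on (or have a conditioned descendant) and no non-collider on the path is in the set.
  P2: open — collider(s) Qp are conditioned on (or have a conditioned descendant) and no non-collider on the path is in the set.
  P3: open — no interior node is in the conditioning set.
  P4: open — collider(s) Qp are conditioned on (or have a conditioned descendant) and no non-collider on the path is in the set.
{Qp} does not satisfy the backdoor criterion.

No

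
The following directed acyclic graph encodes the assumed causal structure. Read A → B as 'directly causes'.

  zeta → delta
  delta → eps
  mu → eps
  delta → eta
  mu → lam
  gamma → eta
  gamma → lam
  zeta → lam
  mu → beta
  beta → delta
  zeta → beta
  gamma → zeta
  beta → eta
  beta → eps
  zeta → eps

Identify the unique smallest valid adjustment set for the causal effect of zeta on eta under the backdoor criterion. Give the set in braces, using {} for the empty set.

Variables eligible for adjustment (non-descendants of zeta, excluding zeta and eta): {gamma, mu}.
Backdoor paths from zeta to eta:
  P1: zeta <- gamma -> lam <- mu -> beta -> delta -> eta
  P2: zeta <- gamma -> lam <- mu -> beta -> eps <- delta -> eta
  P3: zeta <- gamma -> lam <- mu -> beta -> eta
  P4: zeta <- gamma -> lam <- mu -> eps <- beta -> delta -> eta
  P5: zeta <- gamma -> lam <- mu -> eps <- beta -> eta
  P6: zeta <- gamma -> lam <- mu -> eps <- delta <- beta -> eta
  P7: zeta <- gamma -> lam <- mu -> eps <- delta -> eta
  P8: zeta <- gamma -> eta
The empty set is not sufficient: P8 (zeta <- gamma -> eta) has no collider blocking it and no conditioned non-collider, so it is open.
Try {gamma}:
  P1: blocked at fork node gamma ∈ conditioning set.
  P2: blocked at fork node gamma ∈ conditioning set.
  P3: blocked at fork node gamma ∈ conditioning set.
  P4: blocked at fork node gamma ∈ conditioning set.
  P5: blocked at fork node gamma ∈ conditioning set.
  P6: blocked at fork node gamma ∈ conditioning set.
  P7: blocked at fork node gamma ∈ conditioning set.
  P8: blocked at fork node gamma ∈ conditioning set.
{gamma} contains no descendant of zeta and blocks every backdoor path.
No other singleton works — e.g. {mu} leaves P8 open — so {gamma} is the unique smallest valid adjustment set.

{gamma}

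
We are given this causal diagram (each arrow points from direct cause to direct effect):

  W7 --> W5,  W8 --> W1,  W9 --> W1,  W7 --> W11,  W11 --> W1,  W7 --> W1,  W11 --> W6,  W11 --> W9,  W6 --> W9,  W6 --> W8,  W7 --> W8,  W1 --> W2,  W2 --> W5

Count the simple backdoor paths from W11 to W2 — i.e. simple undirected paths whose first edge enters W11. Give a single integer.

4

A backdoor path from W11 to W2 is any simple undirected path whose first edge points into W11 (i.e. leaves W11 via a parent).
Parents of W11: {W7}.
Enumerating:
  P1: W11 <- W7 -> W8 <- W6 -> W9 -> W1 -> W2
  P2: W11 <- W7 -> W8 -> W1 -> W2
  P3: W11 <- W7 -> W1 -> W2
  P4: W11 <- W7 -> W5 <- W2
That exhausts the simple backdoor paths. Count: 4.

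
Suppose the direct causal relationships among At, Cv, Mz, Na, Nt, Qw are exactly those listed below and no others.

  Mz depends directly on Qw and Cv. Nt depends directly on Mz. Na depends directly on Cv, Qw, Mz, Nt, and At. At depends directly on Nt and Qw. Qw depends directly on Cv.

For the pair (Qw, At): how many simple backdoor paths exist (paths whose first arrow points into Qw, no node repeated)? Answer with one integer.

7

A backdoor path from Qw to At is any simple undirected path whose first edge points into Qw (i.e. leaves Qw via a parent).
Parents of Qw: {Cv}.
Enumerating:
  P1: Qw <- Cv -> Mz -> Nt -> At
  P2: Qw <- Cv -> Mz -> Nt -> Na <- At
  P3: Qw <- Cv -> Mz -> Na <- Nt -> At
  P4: Qw <- Cv -> Mz -> Na <- At
  P5: Qw <- Cv -> Na <- Mz -> Nt -> At
  P6: Qw <- Cv -> Na <- Nt -> At
  P7: Qw <- Cv -> Na <- At
That exhausts the simple backdoor paths. Count: 7.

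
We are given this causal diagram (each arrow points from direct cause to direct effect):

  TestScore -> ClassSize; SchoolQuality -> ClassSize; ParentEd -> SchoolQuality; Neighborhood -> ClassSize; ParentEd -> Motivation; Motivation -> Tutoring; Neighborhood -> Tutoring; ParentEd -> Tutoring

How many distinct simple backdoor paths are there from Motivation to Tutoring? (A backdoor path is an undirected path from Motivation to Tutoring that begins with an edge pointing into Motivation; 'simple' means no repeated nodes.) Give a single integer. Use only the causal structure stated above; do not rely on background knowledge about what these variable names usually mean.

2

A backdoor path from Motivation to Tutoring is any simple undirected path whose first edge points into Motivation (i.e. leaves Motivation via a parent).
Parents of Motivation: {ParentEd}.
Enumerating:
  P1: Motivation <- ParentEd -> SchoolQuality -> ClassSize <- Neighborhood -> Tutoring
  P2: Motivation <- ParentEd -> Tutoring
That exhausts the simple backdoor paths. Count: 2.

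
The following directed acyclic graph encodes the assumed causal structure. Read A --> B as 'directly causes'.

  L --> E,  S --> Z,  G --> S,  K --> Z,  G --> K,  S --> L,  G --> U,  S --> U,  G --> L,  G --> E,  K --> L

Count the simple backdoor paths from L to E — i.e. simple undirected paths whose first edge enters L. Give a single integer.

A backdoor path from L to E is any simple undirected path whose first edge points into L (i.e. leaves L via a parent).
Parents of L: {G, K, S}.
Enumerating:
  P1: L <- G -> E
  P2: L <- S <- G -> E
  P3: L <- S -> Z <- K <- G -> E
  P4: L <- S -> U <- G -> E
  P5: L <- K <- G -> E
  P6: L <- K -> Z <- S <- G -> E
  P7: L <- K -> Z <- S -> U <- G -> E
That exhausts the simple backdoor paths. Count: 7.

7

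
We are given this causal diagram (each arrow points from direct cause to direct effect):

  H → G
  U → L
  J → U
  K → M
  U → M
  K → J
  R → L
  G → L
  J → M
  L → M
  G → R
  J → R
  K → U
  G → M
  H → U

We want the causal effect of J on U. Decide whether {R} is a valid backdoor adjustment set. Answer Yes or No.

Backdoor paths from J to U (paths whose first edge points into J):
  P1: J <- K -> U
  P2: J <- K -> M <- G <- H -> U
  P3: J <- K -> M <- G -> R -> L <- U
  P4: J <- K -> M <- G -> L <- U
  P5: J <- K -> M <- U
  P6: J <- K -> M <- L <- G <- H -> U
  P7: J <- K -> M <- L <- U
  P8: J <- K -> M <- L <- R <- G <- H -> U
Condition 1 (no descendant of J in the set): FAILS — R is a descendant of J.
Condition 2 (every backdoor path blocked by {R}):
  P1: open — no interior node is in the conditioning set.
  P2: blocked at collider M (neither it nor any descendant is in the conditioning set).
  P3: blocked at collider M (neither it nor any descendant is in the conditioning set).
  P4: blocked at collider M (neither it nor any descendant is in the conditioning set).
  P5: blocked at collider M (neither it nor any descendant is in the conditioning set).
  P6: blocked at collider M (neither it nor any descendant is in the conditioning set).
  P7: blocked at collider M (neither it nor any descendant is in the conditioning set).
  P8: blocked at collider M (neither it nor any descendant is in the conditioning set).
{R} does not satisfy the backdoor criterion.

No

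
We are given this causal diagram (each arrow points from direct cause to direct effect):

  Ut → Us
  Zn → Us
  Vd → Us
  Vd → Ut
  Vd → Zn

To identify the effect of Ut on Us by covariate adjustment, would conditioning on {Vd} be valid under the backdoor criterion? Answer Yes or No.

Backdoor paths from Ut to Us (paths whose first edge points into Ut):
  P1: Ut <- Vd -> Zn -> Us
  P2: Ut <- Vd -> Us
Condition 1 (no descendant of Ut in the set): holds — descendants of Ut are {Us}; none are in {Vd}.
Condition 2 (every backdoor path blocked by {Vd}):
  P1: blocked at fork node Vd ∈ conditioning set.
  P2: blocked at fork node Vd ∈ conditioning set.
{Vd} satisfies the backdoor criterion.

Yes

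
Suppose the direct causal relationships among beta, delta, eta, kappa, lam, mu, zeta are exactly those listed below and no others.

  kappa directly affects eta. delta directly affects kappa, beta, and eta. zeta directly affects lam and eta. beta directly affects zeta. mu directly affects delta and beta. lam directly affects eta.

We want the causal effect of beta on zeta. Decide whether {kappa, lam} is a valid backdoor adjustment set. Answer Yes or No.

No

Backdoor paths from beta to zeta (paths whose first edge points into beta):
  P1: beta <- mu -> delta -> kappa -> eta <- zeta
  P2: beta <- mu -> delta -> kappa -> eta <- lam <- zeta
  P3: beta <- mu -> delta -> eta <- zeta
  P4: beta <- mu -> delta -> eta <- lam <- zeta
  P5: beta <- delta -> kappa -> eta <- zeta
  P6: beta <- delta -> kappa -> eta <- lam <- zeta
  P7: beta <- delta -> eta <- zeta
  P8: beta <- delta -> eta <- lam <- zeta
Condition 1 (no descendant of beta in the set): FAILS — lam is a descendant of beta.
Condition 2 (every backdoor path blocked by {kappa, lam}):
  P1: blocked at chain node kappa ∈ conditioning set.
  P2: blocked at chain node kappa ∈ conditioning set.
  P3: blocked at collider eta (neither it nor any descendant is in the conditioning set).
  P4: blocked at collider eta (neither it nor any descendant is in the conditioning set).
  P5: blocked at chain node kappa ∈ conditioning set.
  P6: blocked at chain node kappa ∈ conditioning set.
  P7: blocked at collider eta (neither it nor any descendant is in the conditioning set).
  P8: blocked at collider eta (neither it nor any descendant is in the conditioning set).
{kappa, lam} does not satisfy the backdoor criterion.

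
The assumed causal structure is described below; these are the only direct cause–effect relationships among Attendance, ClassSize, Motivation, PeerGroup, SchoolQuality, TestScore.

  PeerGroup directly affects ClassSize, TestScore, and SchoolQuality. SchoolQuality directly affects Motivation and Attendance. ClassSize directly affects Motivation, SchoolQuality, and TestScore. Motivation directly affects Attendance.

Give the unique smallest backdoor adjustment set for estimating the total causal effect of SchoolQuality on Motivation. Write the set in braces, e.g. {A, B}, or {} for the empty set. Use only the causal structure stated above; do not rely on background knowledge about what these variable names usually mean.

Variables eligible for adjustment (non-descendants of SchoolQuality, excluding SchoolQuality and Motivation): {ClassSize, PeerGroup, TestScore}.
Backdoor paths from SchoolQuality to Motivation:
  P1: SchoolQuality <- PeerGroup -> ClassSize -> Motivation
  P2: SchoolQuality <- PeerGroup -> TestScore <- ClassSize -> Motivation
  P3: SchoolQuality <- ClassSize -> Motivation
The empty set is not sufficient: P1 (SchoolQuality <- PeerGroup -> ClassSize -> Motivation) has no collider blocking it and no conditioned non-collider, so it is open.
Try {ClassSize}:
  P1: blocked at chain node ClassSize ∈ conditioning set.
  P2: blocked at collider TestScore (neither it nor any descendant is in the conditioning set).
  P3: blocked at fork node ClassSize ∈ conditioning set.
{ClassSize} contains no descendant of SchoolQuality and blocks every backdoor path.
No other singleton works — e.g. {PeerGroup} leaves P3 open — so {ClassSize} is the unique smallest valid adjustment set.

{ClassSize}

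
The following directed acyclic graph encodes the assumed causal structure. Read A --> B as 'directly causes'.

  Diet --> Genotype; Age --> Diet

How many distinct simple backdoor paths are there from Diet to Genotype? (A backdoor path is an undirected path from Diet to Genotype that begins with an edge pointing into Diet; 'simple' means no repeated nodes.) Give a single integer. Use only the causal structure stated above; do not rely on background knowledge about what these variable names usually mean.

A backdoor path from Diet to Genotype is any simple undirected path whose first edge points into Diet (i.e. leaves Diet via a parent).
Parents of Diet: {Age}.
No simple path from any parent of Diet reaches Genotype without revisiting Diet, so there are no backdoor paths.

0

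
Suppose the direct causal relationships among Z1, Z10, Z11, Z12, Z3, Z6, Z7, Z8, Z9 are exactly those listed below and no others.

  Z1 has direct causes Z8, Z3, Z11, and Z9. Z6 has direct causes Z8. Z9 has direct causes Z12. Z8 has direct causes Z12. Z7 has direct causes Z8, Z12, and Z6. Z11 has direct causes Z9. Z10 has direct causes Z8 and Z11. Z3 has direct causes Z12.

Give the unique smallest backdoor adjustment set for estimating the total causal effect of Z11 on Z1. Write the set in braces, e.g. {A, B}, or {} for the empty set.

{Z9}

Variables eligible for adjustment (non-descendants of Z11, excluding Z11 and Z1): {Z12, Z3, Z6, Z7, Z8, Z9}.
Backdoor paths from Z11 to Z1:
  P1: Z11 <- Z9 <- Z12 -> Z8 -> Z1
  P2: Z11 <- Z9 <- Z12 -> Z3 -> Z1
  P3: Z11 <- Z9 <- Z12 -> Z7 <- Z8 -> Z1
  P4: Z11 <- Z9 <- Z12 -> Z7 <- Z6 <- Z8 -> Z1
  P5: Z11 <- Z9 -> Z1
The empty set is not sufficient: P1 (Z11 <- Z9 <- Z12 -> Z8 -> Z1) has no collider blocking it and no conditioned non-collider, so it is open.
Try {Z9}:
  P1: blocked at chain node Z9 ∈ conditioning set.
  P2: blocked at chain node Z9 ∈ conditioning set.
  P3: blocked at chain node Z9 ∈ conditioning set.
  P4: blocked at chain node Z9 ∈ conditioning set.
  P5: blocked at fork node Z9 ∈ conditioning set.
{Z9} contains no descendant of Z11 and blocks every backdoor path.
No other singleton works — e.g. {Z12} leaves P5 open — so {Z9} is the unique smallest valid adjustment set.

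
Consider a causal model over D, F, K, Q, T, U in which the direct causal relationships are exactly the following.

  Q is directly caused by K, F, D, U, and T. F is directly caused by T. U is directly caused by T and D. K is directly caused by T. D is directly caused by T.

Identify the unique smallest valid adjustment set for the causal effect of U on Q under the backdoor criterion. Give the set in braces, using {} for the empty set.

{D, T}

Variables eligible for adjustment (non-descendants of U, excluding U and Q): {D, F, K, T}.
Backdoor paths from U to Q:
  P1: U <- T -> D -> Q
  P2: U <- T -> K -> Q
  P3: U <- T -> F -> Q
  P4: U <- T -> Q
  P5: U <- D <- T -> K -> Q
  P6: U <- D <- T -> F -> Q
  P7: U <- D <- T -> Q
  P8: U <- D -> Q
The empty set is not sufficient: P1 (U <- T -> D -> Q) has no collider blocking it and no conditioned non-collider, so it is open.
Try {D, T}:
  P1: blocked at fork node T ∈ conditioning set.
  P2: blocked at fork node T ∈ conditioning set.
  P3: blocked at fork node T ∈ conditioning set.
  P4: blocked at fork node T ∈ conditioning set.
  P5: blocked at chain node D ∈ conditioning set.
  P6: blocked at chain node D ∈ conditioning set.
  P7: blocked at chain node D ∈ conditioning set.
  P8: blocked at fork node D ∈ conditioning set.
{D, T} contains no descendant of U and blocks every backdoor path.
Every element of {D, T} is needed (dropping D leaves P8 open; dropping T leaves P2 open), so no proper subset is valid.
Among all size-2 subsets of the eligible variables, only {D, T} blocks every backdoor path, so it is the unique smallest valid adjustment set.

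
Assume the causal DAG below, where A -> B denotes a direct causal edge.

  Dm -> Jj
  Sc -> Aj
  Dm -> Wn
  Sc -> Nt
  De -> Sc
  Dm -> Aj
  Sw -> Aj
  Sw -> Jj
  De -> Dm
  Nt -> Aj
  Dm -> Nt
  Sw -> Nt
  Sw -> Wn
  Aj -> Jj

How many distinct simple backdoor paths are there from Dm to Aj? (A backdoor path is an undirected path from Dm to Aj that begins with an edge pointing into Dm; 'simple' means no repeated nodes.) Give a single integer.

A backdoor path from Dm to Aj is any simple undirected path whose first edge points into Dm (i.e. leaves Dm via a parent).
Parents of Dm: {De}.
Enumerating:
  P1: Dm <- De -> Sc -> Nt <- Sw -> Aj
  P2: Dm <- De -> Sc -> Nt <- Sw -> Jj <- Aj
  P3: Dm <- De -> Sc -> Nt -> Aj
  P4: Dm <- De -> Sc -> Aj
That exhausts the simple backdoor paths. Count: 4.

4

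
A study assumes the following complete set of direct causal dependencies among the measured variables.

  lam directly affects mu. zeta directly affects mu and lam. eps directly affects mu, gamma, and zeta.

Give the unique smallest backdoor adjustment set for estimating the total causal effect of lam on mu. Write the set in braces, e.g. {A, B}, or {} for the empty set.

{zeta}

Variables eligible for adjustment (non-descendants of lam, excluding lam and mu): {eps, gamma, zeta}.
Backdoor paths from lam to mu:
  P1: lam <- zeta <- eps -> mu
  P2: lam <- zeta -> mu
The empty set is not sufficient: P1 (lam <- zeta <- eps -> mu) has no collider blocking it and no conditioned non-collider, so it is open.
Try {zeta}:
  P1: blocked at chain node zeta ∈ conditioning set.
  P2: blocked at fork node zeta ∈ conditioning set.
{zeta} contains no descendant of lam and blocks every backdoor path.
No other singleton works — e.g. {eps} leaves P2 open — so {zeta} is the unique smallest valid adjustment set.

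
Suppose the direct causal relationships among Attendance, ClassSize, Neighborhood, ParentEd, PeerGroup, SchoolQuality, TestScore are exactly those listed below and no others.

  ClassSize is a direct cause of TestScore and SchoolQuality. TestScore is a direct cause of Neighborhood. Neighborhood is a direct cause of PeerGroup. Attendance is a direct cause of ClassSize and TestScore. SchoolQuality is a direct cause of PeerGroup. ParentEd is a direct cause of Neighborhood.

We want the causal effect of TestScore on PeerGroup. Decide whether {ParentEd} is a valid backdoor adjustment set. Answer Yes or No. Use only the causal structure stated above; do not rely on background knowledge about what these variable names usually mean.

Backdoor paths from TestScore to PeerGroup (paths whose first edge points into TestScore):
  P1: TestScore <- Attendance -> ClassSize -> SchoolQuality -> PeerGroup
  P2: TestScore <- ClassSize -> SchoolQuality -> PeerGroup
Condition 1 (no descendant of TestScore in the set): holds — descendants of TestScore are {Neighborhood, PeerGroup}; none are in {ParentEd}.
Condition 2 (every backdoor path blocked by {ParentEd}):
  P1: open — no interior node is in the conditioning set.
  P2: open — no interior node is in the conditioning set.
{ParentEd} does not satisfy the backdoor criterion.

No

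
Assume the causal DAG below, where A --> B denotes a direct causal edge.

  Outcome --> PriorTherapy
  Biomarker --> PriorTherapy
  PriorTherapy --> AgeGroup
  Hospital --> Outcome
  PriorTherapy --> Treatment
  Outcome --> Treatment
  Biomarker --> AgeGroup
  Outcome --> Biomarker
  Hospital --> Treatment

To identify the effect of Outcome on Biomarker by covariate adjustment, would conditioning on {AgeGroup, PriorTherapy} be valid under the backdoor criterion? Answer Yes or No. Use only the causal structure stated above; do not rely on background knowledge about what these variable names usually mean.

Backdoor paths from Outcome to Biomarker (paths whose first edge points into Outcome):
  P1: Outcome <- Hospital -> Treatment <- PriorTherapy <- Biomarker
  P2: Outcome <- Hospital -> Treatment <- PriorTherapy -> AgeGroup <- Biomarker
Condition 1 (no descendant of Outcome in the set): FAILS — AgeGroup and PriorTherapy are descendants of Outcome.
Condition 2 (every backdoor path blocked by {AgeGroup, PriorTherapy}):
  P1: blocked at collider Treatment (neither it nor any descendant is in the conditioning set).
  P2: blocked at collider Treatment (neither it nor any descendant is in the conditioning set).
{AgeGroup, PriorTherapy} does not satisfy the backdoor criterion.

No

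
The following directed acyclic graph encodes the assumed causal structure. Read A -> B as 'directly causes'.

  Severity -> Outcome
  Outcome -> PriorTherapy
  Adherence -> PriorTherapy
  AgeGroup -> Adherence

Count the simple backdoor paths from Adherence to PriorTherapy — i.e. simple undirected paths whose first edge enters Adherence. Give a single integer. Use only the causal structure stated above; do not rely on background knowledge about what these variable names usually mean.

0

A backdoor path from Adherence to PriorTherapy is any simple undirected path whose first edge points into Adherence (i.e. leaves Adherence via a parent).
Parents of Adherence: {AgeGroup}.
No simple path from any parent of Adherence reaches PriorTherapy without revisiting Adherence, so there are no backdoor paths.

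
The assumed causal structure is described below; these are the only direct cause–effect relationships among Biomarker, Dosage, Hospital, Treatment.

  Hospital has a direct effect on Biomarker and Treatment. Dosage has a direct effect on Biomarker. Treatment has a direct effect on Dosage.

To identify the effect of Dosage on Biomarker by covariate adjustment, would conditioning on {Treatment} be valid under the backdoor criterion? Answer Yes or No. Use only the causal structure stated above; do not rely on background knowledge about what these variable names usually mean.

Backdoor paths from Dosage to Biomarker (paths whose first edge points into Dosage):
  P1: Dosage <- Treatment <- Hospital -> Biomarker
Condition 1 (no descendant of Dosage in the set): holds — descendants of Dosage are {Biomarker}; none are in {Treatment}.
Condition 2 (every backdoor path blocked by {Treatment}):
  P1: blocked at chain node Treatment ∈ conditioning set.
{Treatment} satisfies the backdoor criterion.

Yes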